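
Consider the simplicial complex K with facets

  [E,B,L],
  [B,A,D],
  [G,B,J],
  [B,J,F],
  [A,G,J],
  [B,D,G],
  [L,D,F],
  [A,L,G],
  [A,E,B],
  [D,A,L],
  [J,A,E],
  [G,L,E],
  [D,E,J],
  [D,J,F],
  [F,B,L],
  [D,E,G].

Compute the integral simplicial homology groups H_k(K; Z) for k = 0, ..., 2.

Fix the vertex order A < B < D < E < F < G < J < L and write every simplex with vertices in increasing order. Then dim K = 2 and the simplices of K are:

  0-simplices (8): A, B, D, E, F, G, J, L
  1-simplices (24): AB, AD, AE, AG, AJ, AL, BD, BE, BF, BG, BJ, BL, DE, DF, DG, DJ, DL, EG, EJ, EL, FJ, FL, GJ, GL
  2-simplices (16): ABD, ABE, ADL, AEJ, AGJ, AGL, BDG, BEL, BFJ, BFL, BGJ, DEG, DEJ, DFJ, DFL, EGL

giving chain groups C_0 ≅ Z^8, C_1 ≅ Z^24, C_2 ≅ Z^16.

The boundary map ∂_1: C_1 → C_0 maps an edge to its endpoints' difference, ∂[p,q] = q − p.
The resulting 8×24 matrix has rank 7, and its Smith normal form has invariant factors (1,1,1,1,1,1,1).

∂_2: C_2 → C_1 sends each 2-simplex [p,q,r] to [q,r] − [p,r] + [p,q]. For instance
  ∂EGL = GL − EL + EG,
  ∂DEJ = EJ − DJ + DE.
The resulting 24×16 matrix has rank 15, and its Smith normal form has invariant factors (1,1,1,1,1,1,1,1,1,1,1,1,1,1,1).

Computing H_k = (kernel of ∂_k) / (image of ∂_{k+1}):

  H_0: rank C_0 − rank ∂_1 = 8 − 7 = 1, and the invariant factors of ∂_1 are all 1, so H_0 = Z.
  H_1: rank ker ∂_1 − rank ∂_2 = (24 − 7) − 15 = 2, and the invariant factors of ∂_2 are all 1, so H_1 = Z^2.
  H_2: rank ker ∂_2 − rank ∂_3 = (16 − 15) − 0 = 1, and there is no ∂_3, so H_2 = Z.

H_0 = Z,  H_1 = Z^2,  H_2 = Z.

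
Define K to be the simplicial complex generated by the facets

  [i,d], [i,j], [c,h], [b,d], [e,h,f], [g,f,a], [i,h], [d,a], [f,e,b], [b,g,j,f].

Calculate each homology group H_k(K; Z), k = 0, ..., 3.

H_0 ≅ Z,  H_1 ≅ Z^3,  H_2 = 0,  H_3 = 0.

Take the total order a < b < c < d < e < f < g < h < i < j on the vertex set. Then K (dimension 3) consists of the simplices:

  0-simplices (10): a, b, c, d, e, f, g, h, i, j
  1-simplices (18): ad, af, ag, bd, be, bf, bg, bj, ch, di, ef, eh, fg, fh, fj, gj, hi, ij
  2-simplices (7): afg, bef, bfg, bfj, bgj, efh, fgj
  3-simplices (1): bfgj

so the chain groups are C_0 ≅ Z^10, C_1 ≅ Z^18, C_2 ≅ Z^7, C_3 ≅ Z^1.

Boundary ∂_1: C_1 → C_0 is given by ∂[p,q] = [q] − [p]. For instance
  ∂fh = h − f.
This gives a 10×18 integer matrix of rank 9; reducing to Smith normal form yields diagonal entries (1,1,1,1,1,1,1,1,1).

The boundary map ∂_2: C_2 → C_1 sends each 2-simplex [p,q,r] to [q,r] − [p,r] + [p,q]. For instance
  ∂efh = fh − eh + ef,
  ∂bef = ef − bf + be.
As a 18×7 matrix over Z this has rank 6, with invariant factors (1,1,1,1,1,1).

Boundary ∂_3: C_3 → C_2 sends each 3-simplex σ to the alternating sum Σ_i (−1)^i (σ with its i-th vertex removed). For instance
  ∂bfgj = fgj − bgj + bfj − bfg.
This gives a 7×1 integer matrix of rank 1; reducing to Smith normal form yields diagonal entries (1).

From H_k ≅ ker(∂_k) / im(∂_{k+1}) we obtain:

  H_0: rank C_0 − rank ∂_1 = 10 − 9 = 1, and the invariant factors of ∂_1 are all 1, so H_0 = Z.
  H_1: rank ker ∂_1 − rank ∂_2 = (18 − 9) − 6 = 3, and the invariant factors of ∂_2 are all 1, so H_1 = Z^3.
  H_2: rank ker ∂_2 − rank ∂_3 = (7 − 6) − 1 = 0, and the invariant factors of ∂_3 are all 1, so H_2 = 0.
  H_3: rank ker ∂_3 − rank ∂_4 = (1 − 1) − 0 = 0, and there is no ∂_4, so H_3 = 0.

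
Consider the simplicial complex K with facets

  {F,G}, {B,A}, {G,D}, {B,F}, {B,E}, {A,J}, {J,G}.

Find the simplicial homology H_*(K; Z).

H_0 ≅ Z,  H_1 ≅ Z.

Fix the vertex order A < B < D < E < F < G < J and write every simplex with vertices in increasing order. Then dim K = 1 and the simplices of K are:

  0-simplices (7): A, B, D, E, F, G, J
  1-simplices (7): AB, AJ, BE, BF, DG, FG, GJ

Hence C_0 ≅ Z^7, C_1 ≅ Z^7.

∂_1: C_1 → C_0 is given by ∂[p,q] = [q] − [p].
This gives a 7×7 integer matrix of rank 6; reducing to Smith normal form yields diagonal entries (1,1,1,1,1,1).

Now H_k = ker ∂_k / im ∂_{k+1}, so:

  H_0: rank C_0 − rank ∂_1 = 7 − 6 = 1, and the invariant factors of ∂_1 are all 1, so H_0 = Z.
  H_1: rank ker ∂_1 − rank ∂_2 = (7 − 6) − 0 = 1, and there is no ∂_2, so H_1 = Z.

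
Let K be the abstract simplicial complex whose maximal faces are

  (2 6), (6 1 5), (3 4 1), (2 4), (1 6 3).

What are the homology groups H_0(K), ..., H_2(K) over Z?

Fix the vertex order 1 < 2 < 3 < 4 < 5 < 6 and write every simplex with vertices in increasing order. Then dim K = 2 and the simplices of K are:

  0-simplices (6): [1], [2], [3], [4], [5], [6]
  1-simplices (9): [1,3], [1,4], [1,5], [1,6], [2,4], [2,6], [3,4], [3,6], [5,6]
  2-simplices (3): [1,3,4], [1,3,6], [1,5,6]

Hence C_0 ≅ Z^6, C_1 ≅ Z^9, C_2 ≅ Z^3.

The boundary map ∂_1: C_1 → C_0 is given by ∂[p,q] = [q] − [p].
This gives a 6×9 integer matrix of rank 5; reducing to Smith normal form yields diagonal entries (1,1,1,1,1).

The boundary map ∂_2: C_2 → C_1 acts by ∂[p,q,r] = [q,r] − [p,r] + [p,q]. For instance
  ∂[1,3,4] = [3,4] − [1,4] + [1,3],
  ∂[1,5,6] = [5,6] − [1,6] + [1,5].
This gives a 9×3 integer matrix of rank 3; reducing to Smith normal form yields diagonal entries (1,1,1).

Reading off H_k = ker ∂_k / im ∂_{k+1}:

  H_0: rank C_0 − rank ∂_1 = 6 − 5 = 1, and the invariant factors of ∂_1 are all 1, so H_0 = Z.
  H_1: rank ker ∂_1 − rank ∂_2 = (9 − 5) − 3 = 1, and the invariant factors of ∂_2 are all 1, so H_1 = Z.
  H_2: rank ker ∂_2 − rank ∂_3 = (3 − 3) − 0 = 0, and there is no ∂_3, so H_2 = 0.

H_0 ≅ Z,  H_1 ≅ Z,  H_2 = 0.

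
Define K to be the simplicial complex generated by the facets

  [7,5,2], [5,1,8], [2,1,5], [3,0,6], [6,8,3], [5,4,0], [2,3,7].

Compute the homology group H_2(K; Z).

K has 9 vertices, 17 edges, 7 triangles.
rank ∂_2 = 7, rank ∂_3 = 0 ⇒ b_2 = 7 − 7 − 0 = 0. So H_2 = 0.

H_2 ≅ 0.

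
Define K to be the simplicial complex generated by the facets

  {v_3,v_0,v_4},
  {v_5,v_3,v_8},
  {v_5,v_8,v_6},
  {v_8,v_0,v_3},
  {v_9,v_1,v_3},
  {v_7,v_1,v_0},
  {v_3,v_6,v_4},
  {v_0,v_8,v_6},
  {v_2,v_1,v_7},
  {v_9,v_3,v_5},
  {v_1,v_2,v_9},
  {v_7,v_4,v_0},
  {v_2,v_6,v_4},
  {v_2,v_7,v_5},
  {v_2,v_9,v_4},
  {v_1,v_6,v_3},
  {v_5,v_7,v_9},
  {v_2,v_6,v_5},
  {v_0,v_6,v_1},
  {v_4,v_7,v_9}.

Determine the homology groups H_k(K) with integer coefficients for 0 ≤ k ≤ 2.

H_0 ≅ Z,  H_1 ≅ Z × Z/2,  H_2 = 0.

Order the vertices as v_0 < v_1 < v_2 < v_3 < v_4 < v_5 < v_6 < v_7 < v_8 < v_9. Listing each simplex with vertices in this order, K has dimension 2 with simplices:

  0-simplices (10): [v_0], [v_1], [v_2], [v_3], [v_4], [v_5], [v_6], [v_7], [v_8], [v_9]
  1-simplices (30): (30 of them)
  2-simplices (20): (20 of them)

Hence C_0 ≅ Z^10, C_1 ≅ Z^30, C_2 ≅ Z^20.

∂_1: C_1 → C_0 maps an edge to its endpoints' difference, ∂[p,q] = q − p.
The 10×30 boundary matrix has rank 9 and Smith normal form diag(1,1,1,1,1,1,1,1,1).

The boundary map ∂_2: C_2 → C_1 maps a triangle to the signed sum of its edges. For instance
  ∂[v_3,v_5,v_9] = [v_5,v_9] − [v_3,v_9] + [v_3,v_5],
  ∂[v_2,v_4,v_9] = [v_4,v_9] − [v_2,v_9] + [v_2,v_4].
The resulting 30×20 matrix has rank 20, and its Smith normal form has invariant factors (1,1,1,1,1,1,1,1,1,1,1,1,1,1,1,1,1,1,1,2).

From H_k ≅ ker(∂_k) / im(∂_{k+1}) we obtain:

  H_0: rank C_0 − rank ∂_1 = 10 − 9 = 1, and the invariant factors of ∂_1 are all 1, so H_0 = Z.
  H_1: rank ker ∂_1 − rank ∂_2 = (30 − 9) − 20 = 1, and ∂_2 has invariant factor 2 > 1, so H_1 = Z × Z/2.
  H_2: rank ker ∂_2 − rank ∂_3 = (20 − 20) − 0 = 0, and there is no ∂_3, so H_2 = 0.

As a check, the Euler characteristic is 10 − 30 + 20 = 0, which agrees with 1 − 1 + 0 = 0.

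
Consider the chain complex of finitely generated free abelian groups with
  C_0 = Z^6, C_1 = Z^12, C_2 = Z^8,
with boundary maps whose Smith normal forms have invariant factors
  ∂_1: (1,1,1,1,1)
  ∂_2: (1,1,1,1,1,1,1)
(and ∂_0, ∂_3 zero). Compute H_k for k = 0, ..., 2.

H_0: b_0 = 6 − 0 − 5 = 1; torsion from ∂_1 factors > 1: none. So H_0 = Z.
H_1: b_1 = 12 − 5 − 7 = 0; torsion from ∂_2 factors > 1: none. So H_1 = 0.
H_2: b_2 = 8 − 7 − 0 = 1; torsion from ∂_3 factors > 1: none. So H_2 = Z.

H_0 = Z,  H_1 = 0,  H_2 = Z.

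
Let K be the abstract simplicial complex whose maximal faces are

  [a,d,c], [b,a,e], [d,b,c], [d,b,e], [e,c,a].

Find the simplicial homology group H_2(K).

H_2 ≅ 0.

Order the vertices as a < b < c < d < e. Listing each simplex with vertices in this order, K has dimension 2 with simplices:

  0-simplices (5): a, b, c, d, e
  1-simplices (10): ab, ac, ad, ae, bc, bd, be, cd, ce, de
  2-simplices (5): abe, acd, ace, bcd, bde

giving chain groups C_0 ≅ Z^5, C_1 ≅ Z^10, C_2 ≅ Z^5.

∂_1: C_1 → C_0 sends each edge [p,q] (with p < q) to q − p.
The 5×10 boundary matrix has rank 4 and Smith normal form diag(1,1,1,1).

The boundary map ∂_2: C_2 → C_1 maps a triangle to the signed sum of its edges. For instance
  ∂bde = de − be + bd,
  ∂bcd = cd − bd + bc.
The resulting 10×5 matrix has rank 5, and its Smith normal form has invariant factors (1,1,1,1,1).

Computing H_k = (kernel of ∂_k) / (image of ∂_{k+1}):

  H_2: rank ker ∂_2 − rank ∂_3 = (5 − 5) − 0 = 0, and there is no ∂_3, so H_2 = 0.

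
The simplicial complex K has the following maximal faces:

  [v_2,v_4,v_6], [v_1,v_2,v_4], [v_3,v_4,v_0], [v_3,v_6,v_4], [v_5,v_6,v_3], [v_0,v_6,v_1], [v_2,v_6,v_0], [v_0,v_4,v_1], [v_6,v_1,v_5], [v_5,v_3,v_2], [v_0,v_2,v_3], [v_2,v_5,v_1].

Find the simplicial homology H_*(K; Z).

H_0 ≅ Z,  H_1 ≅ Z/2,  H_2 = 0.

Fix the vertex order v_0 < v_1 < v_2 < v_3 < v_4 < v_5 < v_6 and write every simplex with vertices in increasing order. Then dim K = 2 and the simplices of K are:

  0-simplices (7): [v_0], [v_1], [v_2], [v_3], [v_4], [v_5], [v_6]
  1-simplices (18): (18 of them)
  2-simplices (12): (12 of them)

Hence C_0 ≅ Z^7, C_1 ≅ Z^18, C_2 ≅ Z^12.

∂_1: C_1 → C_0 sends each edge [p,q] (with p < q) to q − p. For instance
  ∂[v_3,v_5] = [v_5] − [v_3].
This gives a 7×18 integer matrix of rank 6; reducing to Smith normal form yields diagonal entries (1,1,1,1,1,1).

The boundary map ∂_2: C_2 → C_1 acts by ∂[p,q,r] = [q,r] − [p,r] + [p,q]. For instance
  ∂[v_1,v_5,v_6] = [v_5,v_6] − [v_1,v_6] + [v_1,v_5],
  ∂[v_0,v_2,v_6] = [v_2,v_6] − [v_0,v_6] + [v_0,v_2].
The 18×12 boundary matrix has rank 12 and Smith normal form diag(1,1,1,1,1,1,1,1,1,1,1,2).

Now H_k = ker ∂_k / im ∂_{k+1}, so:

  H_0: rank C_0 − rank ∂_1 = 7 − 6 = 1, and the invariant factors of ∂_1 are all 1, so H_0 ≅ Z.
  H_1: rank ker ∂_1 − rank ∂_2 = (18 − 6) − 12 = 0, and ∂_2 has invariant factor 2 > 1, so H_1 ≅ Z/2.
  H_2: rank ker ∂_2 − rank ∂_3 = (12 − 12) − 0 = 0, and there is no ∂_3, so H_2 ≅ 0.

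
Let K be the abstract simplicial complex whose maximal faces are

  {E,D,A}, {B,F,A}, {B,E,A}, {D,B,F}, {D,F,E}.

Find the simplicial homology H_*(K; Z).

H_0 = Z,  H_1 = Z,  H_2 = 0.

We work with the vertex ordering A < B < D < E < F. The simplices of K, each written with vertices in increasing order, are:

  0-simplices (5): A, B, D, E, F
  1-simplices (10): AB, AD, AE, AF, BD, BE, BF, DE, DF, EF
  2-simplices (5): ABE, ABF, ADE, BDF, DEF

giving chain groups C_0 ≅ Z^5, C_1 ≅ Z^10, C_2 ≅ Z^5.

∂_1: C_1 → C_0 maps an edge to its endpoints' difference, ∂[p,q] = q − p. For instance
  ∂AF = F − A.
This gives a 5×10 integer matrix of rank 4; reducing to Smith normal form yields diagonal entries (1,1,1,1).

Boundary ∂_2: C_2 → C_1 acts by ∂[p,q,r] = [q,r] − [p,r] + [p,q]. For instance
  ∂DEF = EF − DF + DE,
  ∂ABF = BF − AF + AB.
This gives a 10×5 integer matrix of rank 5; reducing to Smith normal form yields diagonal entries (1,1,1,1,1).

Reading off H_k = ker ∂_k / im ∂_{k+1}:

  H_0: rank C_0 − rank ∂_1 = 5 − 4 = 1, and the invariant factors of ∂_1 are all 1, so H_0 ≅ Z.
  H_1: rank ker ∂_1 − rank ∂_2 = (10 − 4) − 5 = 1, and the invariant factors of ∂_2 are all 1, so H_1 ≅ Z.
  H_2: rank ker ∂_2 − rank ∂_3 = (5 − 5) − 0 = 0, and there is no ∂_3, so H_2 ≅ 0.

As a check, the Euler characteristic is 5 − 10 + 5 = 0, which agrees with 1 − 1 + 0 = 0.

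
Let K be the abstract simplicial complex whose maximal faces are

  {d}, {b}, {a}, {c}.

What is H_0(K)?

H_0 ≅ Z^4.

We work with the vertex ordering a < b < c < d. The simplices of K, each written with vertices in increasing order, are:

  0-simplices (4): a, b, c, d

Hence C_0 ≅ Z^4.

From H_k ≅ ker(∂_k) / im(∂_{k+1}) we obtain:

  H_0: rank C_0 − rank ∂_1 = 4 − 0 = 4, and there is no ∂_1, so H_0 ≅ Z^4.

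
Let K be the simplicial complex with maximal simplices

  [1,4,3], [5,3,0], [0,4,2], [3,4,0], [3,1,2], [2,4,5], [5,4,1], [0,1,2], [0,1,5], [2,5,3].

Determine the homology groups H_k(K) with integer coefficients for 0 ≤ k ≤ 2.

Fix the vertex order 0 < 1 < 2 < 3 < 4 < 5 and write every simplex with vertices in increasing order. Then dim K = 2 and the simplices of K are:

  0-simplices (6): [0], [1], [2], [3], [4], [5]
  1-simplices (15): [0,1], [0,2], [0,3], [0,4], [0,5], [1,2], [1,3], [1,4], [1,5], [2,3], [2,4], [2,5], [3,4], [3,5], [4,5]
  2-simplices (10): [0,1,2], [0,1,5], [0,2,4], [0,3,4], [0,3,5], [1,2,3], [1,3,4], [1,4,5], [2,3,5], [2,4,5]

Hence C_0 ≅ Z^6, C_1 ≅ Z^15, C_2 ≅ Z^10.

∂_1: C_1 → C_0 maps an edge to its endpoints' difference, ∂[p,q] = q − p. For instance
  ∂[1,5] = [5] − [1].
As a 6×15 matrix over Z this has rank 5, with invariant factors (1,1,1,1,1).

Boundary ∂_2: C_2 → C_1 maps a triangle to the signed sum of its edges. For instance
  ∂[2,3,5] = [3,5] − [2,5] + [2,3],
  ∂[0,3,5] = [3,5] − [0,5] + [0,3].
The 15×10 boundary matrix has rank 10 and Smith normal form diag(1,1,1,1,1,1,1,1,1,2).

Computing H_k = (kernel of ∂_k) / (image of ∂_{k+1}):

  H_0: rank C_0 − rank ∂_1 = 6 − 5 = 1, and the invariant factors of ∂_1 are all 1, so H_0 = Z.
  H_1: rank ker ∂_1 − rank ∂_2 = (15 − 5) − 10 = 0, and ∂_2 has invariant factor 2 > 1, so H_1 = Z/2.
  H_2: rank ker ∂_2 − rank ∂_3 = (10 − 10) − 0 = 0, and there is no ∂_3, so H_2 = 0.

As a check, the Euler characteristic is 6 − 15 + 10 = 1, which agrees with 1 − 0 + 0 = 1.
(K is a triangulation of the real projective plane RP^2.)

H_0 ≅ Z,  H_1 ≅ Z/2,  H_2 = 0.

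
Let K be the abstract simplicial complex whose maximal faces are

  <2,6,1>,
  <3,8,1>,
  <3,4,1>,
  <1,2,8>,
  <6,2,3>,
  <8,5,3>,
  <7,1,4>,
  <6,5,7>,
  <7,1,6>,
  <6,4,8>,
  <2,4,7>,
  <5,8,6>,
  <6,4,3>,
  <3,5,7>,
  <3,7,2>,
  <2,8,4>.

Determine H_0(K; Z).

H_0 ≅ Z.

K has 8 vertices, 24 edges, 16 triangles.
rank ∂_0 = 0, rank ∂_1 = 7 ⇒ b_0 = 8 − 0 − 7 = 1; all invariant factors of ∂_1 are 1 so no torsion. So H_0 ≅ Z.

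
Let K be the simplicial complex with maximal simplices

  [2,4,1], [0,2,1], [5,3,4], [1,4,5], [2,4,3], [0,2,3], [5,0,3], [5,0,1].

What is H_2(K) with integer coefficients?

H_2 = Z.

K has 6 vertices, 12 edges, 8 triangles.
rank ∂_2 = 7, rank ∂_3 = 0 ⇒ b_2 = 8 − 7 − 0 = 1. So H_2 ≅ Z.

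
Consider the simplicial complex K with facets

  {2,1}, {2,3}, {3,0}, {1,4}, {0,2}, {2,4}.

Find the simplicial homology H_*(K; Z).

We work with the vertex ordering 0 < 1 < 2 < 3 < 4. The simplices of K, each written with vertices in increasing order, are:

  0-simplices (5): [0], [1], [2], [3], [4]
  1-simplices (6): [0,2], [0,3], [1,2], [1,4], [2,3], [2,4]

Hence C_0 ≅ Z^5, C_1 ≅ Z^6.

The boundary map ∂_1: C_1 → C_0 maps an edge to its endpoints' difference, ∂[p,q] = q − p. For instance
  ∂[2,3] = [3] − [2].
This gives a 5×6 integer matrix of rank 4; reducing to Smith normal form yields diagonal entries (1,1,1,1).

Now H_k = ker ∂_k / im ∂_{k+1}, so:

  H_0: rank C_0 − rank ∂_1 = 5 − 4 = 1, and the invariant factors of ∂_1 are all 1, so H_0 = Z.
  H_1: rank ker ∂_1 − rank ∂_2 = (6 − 4) − 0 = 2, and there is no ∂_2, so H_1 = Z^2.

H_0 ≅ Z,  H_1 ≅ Z^2.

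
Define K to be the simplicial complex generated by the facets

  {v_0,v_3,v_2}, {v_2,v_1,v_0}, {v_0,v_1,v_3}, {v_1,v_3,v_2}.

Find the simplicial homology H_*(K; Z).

H_0 ≅ Z,  H_1 = 0,  H_2 ≅ Z.

Take the total order v_0 < v_1 < v_2 < v_3 on the vertex set. Then K (dimension 2) consists of the simplices:

  0-simplices (4): [v_0], [v_1], [v_2], [v_3]
  1-simplices (6): [v_0,v_1], [v_0,v_2], [v_0,v_3], [v_1,v_2], [v_1,v_3], [v_2,v_3]
  2-simplices (4): [v_0,v_1,v_2], [v_0,v_1,v_3], [v_0,v_2,v_3], [v_1,v_2,v_3]

Hence C_0 ≅ Z^4, C_1 ≅ Z^6, C_2 ≅ Z^4.

The boundary map ∂_1: C_1 → C_0 sends each edge [p,q] (with p < q) to q − p. For instance
  ∂[v_0,v_2] = [v_2] − [v_0].
As a 4×6 matrix over Z this has rank 3, with invariant factors (1,1,1).

∂_2: C_2 → C_1 maps a triangle to the signed sum of its edges. For instance
  ∂[v_0,v_1,v_2] = [v_1,v_2] − [v_0,v_2] + [v_0,v_1],
  ∂[v_0,v_1,v_3] = [v_1,v_3] − [v_0,v_3] + [v_0,v_1].
This gives a 6×4 integer matrix of rank 3; reducing to Smith normal form yields diagonal entries (1,1,1).

Computing H_k = (kernel of ∂_k) / (image of ∂_{k+1}):

  H_0: rank C_0 − rank ∂_1 = 4 − 3 = 1, and the invariant factors of ∂_1 are all 1, so H_0 = Z.
  H_1: rank ker ∂_1 − rank ∂_2 = (6 − 3) − 3 = 0, and the invariant factors of ∂_2 are all 1, so H_1 = 0.
  H_2: rank ker ∂_2 − rank ∂_3 = (4 − 3) − 0 = 1, and there is no ∂_3, so H_2 = Z.

As a check, the Euler characteristic is 4 − 6 + 4 = 2, which agrees with 1 − 0 + 1 = 2.
(K is a triangulation of the 2-sphere S^2.)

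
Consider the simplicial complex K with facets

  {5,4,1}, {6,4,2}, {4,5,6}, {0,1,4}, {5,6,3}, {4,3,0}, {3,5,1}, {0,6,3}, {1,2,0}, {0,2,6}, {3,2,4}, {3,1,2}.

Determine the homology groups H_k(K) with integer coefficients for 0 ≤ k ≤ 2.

H_0 = Z,  H_1 = Z/2Z,  H_2 = 0.

Order the vertices as 0 < 1 < 2 < 3 < 4 < 5 < 6. Listing each simplex with vertices in this order, K has dimension 2 with simplices:

  0-simplices (7): [0], [1], [2], [3], [4], [5], [6]
  1-simplices (18): [0,1], [0,2], [0,3], [0,4], [0,6], [1,2], [1,3], [1,4], [1,5], [2,3], [2,4], [2,6], [3,4], [3,5], [3,6], [4,5], [4,6], [5,6]
  2-simplices (12): [0,1,2], [0,1,4], [0,2,6], [0,3,4], [0,3,6], [1,2,3], [1,3,5], [1,4,5], [2,3,4], [2,4,6], [3,5,6], [4,5,6]

Hence C_0 ≅ Z^7, C_1 ≅ Z^18, C_2 ≅ Z^12.

Boundary ∂_1: C_1 → C_0 maps an edge to its endpoints' difference, ∂[p,q] = q − p. For instance
  ∂[0,6] = [6] − [0].
The resulting 7×18 matrix has rank 6, and its Smith normal form has invariant factors (1,1,1,1,1,1).

∂_2: C_2 → C_1 maps a triangle to the signed sum of its edges. For instance
  ∂[1,3,5] = [3,5] − [1,5] + [1,3],
  ∂[0,3,6] = [3,6] − [0,6] + [0,3].
As a 18×12 matrix over Z this has rank 12, with invariant factors (1,1,1,1,1,1,1,1,1,1,1,2).

Reading off H_k = ker ∂_k / im ∂_{k+1}:

  H_0: rank C_0 − rank ∂_1 = 7 − 6 = 1, and the invariant factors of ∂_1 are all 1, so H_0 = Z.
  H_1: rank ker ∂_1 − rank ∂_2 = (18 − 6) − 12 = 0, and ∂_2 has invariant factor 2 > 1, so H_1 = Z/2Z.
  H_2: rank ker ∂_2 − rank ∂_3 = (12 − 12) − 0 = 0, and there is no ∂_3, so H_2 = 0.

As a check, the Euler characteristic is 7 − 18 + 12 = 1, which agrees with 1 − 0 + 0 = 1.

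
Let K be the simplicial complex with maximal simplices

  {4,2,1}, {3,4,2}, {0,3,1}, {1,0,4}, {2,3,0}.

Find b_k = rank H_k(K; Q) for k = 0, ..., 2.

b_0 = 1, b_1 = 1, b_2 = 0.

Order the vertices as 0 < 1 < 2 < 3 < 4. Listing each simplex with vertices in this order, K has dimension 2 with simplices:

  0-simplices (5): [0], [1], [2], [3], [4]
  1-simplices (10): [0,1], [0,2], [0,3], [0,4], [1,2], [1,3], [1,4], [2,3], [2,4], [3,4]
  2-simplices (5): [0,1,3], [0,1,4], [0,2,3], [1,2,4], [2,3,4]

Hence C_0 ≅ Z^5, C_1 ≅ Z^10, C_2 ≅ Z^5.

The boundary map ∂_1: C_1 → C_0 maps an edge to its endpoints' difference, ∂[p,q] = q − p. For instance
  ∂[0,2] = [2] − [0].
The 5×10 boundary matrix has rank 4 and Smith normal form diag(1,1,1,1).

∂_2: C_2 → C_1 acts by ∂[p,q,r] = [q,r] − [p,r] + [p,q]. For instance
  ∂[0,2,3] = [2,3] − [0,3] + [0,2],
  ∂[1,2,4] = [2,4] − [1,4] + [1,2].
This gives a 10×5 integer matrix of rank 5; reducing to Smith normal form yields diagonal entries (1,1,1,1,1).

Computing H_k = (kernel of ∂_k) / (image of ∂_{k+1}):

  H_0: rank C_0 − rank ∂_1 = 5 − 4 = 1, and the invariant factors of ∂_1 are all 1, so H_0 ≅ Z.
  H_1: rank ker ∂_1 − rank ∂_2 = (10 − 4) − 5 = 1, and the invariant factors of ∂_2 are all 1, so H_1 ≅ Z.
  H_2: rank ker ∂_2 − rank ∂_3 = (5 − 5) − 0 = 0, and there is no ∂_3, so H_2 ≅ 0.

Hence the Betti numbers are b_0 = 1, b_1 = 1, b_2 = 0.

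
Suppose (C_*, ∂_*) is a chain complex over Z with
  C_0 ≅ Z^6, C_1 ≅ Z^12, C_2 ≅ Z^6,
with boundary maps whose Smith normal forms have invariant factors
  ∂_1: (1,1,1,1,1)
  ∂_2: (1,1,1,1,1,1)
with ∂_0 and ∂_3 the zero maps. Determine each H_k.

H_0 = Z,  H_1 = Z,  H_2 = 0.

H_0: b_0 = 6 − 0 − 5 = 1; torsion from ∂_1 factors > 1: none. So H_0 = Z.
H_1: b_1 = 12 − 5 − 6 = 1; torsion from ∂_2 factors > 1: none. So H_1 = Z.
H_2: b_2 = 6 − 6 − 0 = 0; torsion from ∂_3 factors > 1: none. So H_2 = 0.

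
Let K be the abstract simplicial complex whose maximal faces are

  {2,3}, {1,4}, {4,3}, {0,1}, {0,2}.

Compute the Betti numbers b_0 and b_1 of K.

Order the vertices as 0 < 1 < 2 < 3 < 4. Listing each simplex with vertices in this order, K has dimension 1 with simplices:

  0-simplices (5): [0], [1], [2], [3], [4]
  1-simplices (5): [0,1], [0,2], [1,4], [2,3], [3,4]

Hence C_0 ≅ Z^5, C_1 ≅ Z^5.

∂_1: C_1 → C_0 is given by ∂[p,q] = [q] − [p].
The 5×5 boundary matrix has rank 4 and Smith normal form diag(1,1,1,1).

Reading off H_k = ker ∂_k / im ∂_{k+1}:

  H_0: rank C_0 − rank ∂_1 = 5 − 4 = 1, and the invariant factors of ∂_1 are all 1, so H_0 ≅ Z.
  H_1: rank ker ∂_1 − rank ∂_2 = (5 − 4) − 0 = 1, and there is no ∂_2, so H_1 ≅ Z.

As a check, the Euler characteristic is 5 − 5 = 0, which agrees with 1 − 1 = 0.

Hence the Betti numbers are b_0 = 1, b_1 = 1.

b_0 = 1, b_1 = 1.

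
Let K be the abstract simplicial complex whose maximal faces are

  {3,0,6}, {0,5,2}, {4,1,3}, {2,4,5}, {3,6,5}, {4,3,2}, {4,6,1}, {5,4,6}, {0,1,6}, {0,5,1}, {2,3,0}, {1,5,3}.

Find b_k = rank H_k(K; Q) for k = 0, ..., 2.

b_0 = 1, b_1 = 0, b_2 = 0.

Take the total order 0 < 1 < 2 < 3 < 4 < 5 < 6 on the vertex set. Then K (dimension 2) consists of the simplices:

  0-simplices (7): [0], [1], [2], [3], [4], [5], [6]
  1-simplices (18): [0,1], [0,2], [0,3], [0,5], [0,6], [1,3], [1,4], [1,5], [1,6], [2,3], [2,4], [2,5], [3,4], [3,5], [3,6], [4,5], [4,6], [5,6]
  2-simplices (12): [0,1,5], [0,1,6], [0,2,3], [0,2,5], [0,3,6], [1,3,4], [1,3,5], [1,4,6], [2,3,4], [2,4,5], [3,5,6], [4,5,6]

Hence C_0 ≅ Z^7, C_1 ≅ Z^18, C_2 ≅ Z^12.

The boundary map ∂_1: C_1 → C_0 maps an edge to its endpoints' difference, ∂[p,q] = q − p. For instance
  ∂[1,4] = [4] − [1].
The 7×18 boundary matrix has rank 6 and Smith normal form diag(1,1,1,1,1,1).

Boundary ∂_2: C_2 → C_1 sends each 2-simplex [p,q,r] to [q,r] − [p,r] + [p,q]. For instance
  ∂[0,1,5] = [1,5] − [0,5] + [0,1],
  ∂[2,4,5] = [4,5] − [2,5] + [2,4].
The 18×12 boundary matrix has rank 12 and Smith normal form diag(1,1,1,1,1,1,1,1,1,1,1,2).

Reading off H_k = ker ∂_k / im ∂_{k+1}:

  H_0: rank C_0 − rank ∂_1 = 7 − 6 = 1, and the invariant factors of ∂_1 are all 1, so H_0 ≅ Z.
  H_1: rank ker ∂_1 − rank ∂_2 = (18 − 6) − 12 = 0, and ∂_2 has invariant factor 2 > 1, so H_1 ≅ Z_2.
  H_2: rank ker ∂_2 − rank ∂_3 = (12 − 12) − 0 = 0, and there is no ∂_3, so H_2 ≅ 0.

As a check, the Euler characteristic is 7 − 18 + 12 = 1, which agrees with 1 − 0 + 0 = 1.

Hence the Betti numbers are b_0 = 1, b_1 = 0, b_2 = 0.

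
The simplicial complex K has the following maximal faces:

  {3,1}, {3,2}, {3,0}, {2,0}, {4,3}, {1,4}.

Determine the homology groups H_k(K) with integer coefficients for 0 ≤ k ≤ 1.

K has 5 vertices, 6 edges.
rank ∂_0 = 0, rank ∂_1 = 4 ⇒ b_0 = 5 − 0 − 4 = 1; all invariant factors of ∂_1 are 1 so no torsion. So H_0 ≅ Z.
rank ∂_1 = 4, rank ∂_2 = 0 ⇒ b_1 = 6 − 4 − 0 = 2. So H_1 ≅ Z^2.

H_0 ≅ Z,  H_1 ≅ Z^2.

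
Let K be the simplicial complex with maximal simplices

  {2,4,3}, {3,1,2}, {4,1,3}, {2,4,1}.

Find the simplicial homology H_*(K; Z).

H_0 = Z,  H_1 = 0,  H_2 = Z.

Take the total order 1 < 2 < 3 < 4 on the vertex set. Then K (dimension 2) consists of the simplices:

  0-simplices (4): [1], [2], [3], [4]
  1-simplices (6): [1,2], [1,3], [1,4], [2,3], [2,4], [3,4]
  2-simplices (4): [1,2,3], [1,2,4], [1,3,4], [2,3,4]

so the chain groups are C_0 ≅ Z^4, C_1 ≅ Z^6, C_2 ≅ Z^4.

The boundary map ∂_1: C_1 → C_0 maps an edge to its endpoints' difference, ∂[p,q] = q − p. For instance
  ∂[1,4] = [4] − [1].
As a 4×6 matrix over Z this has rank 3, with invariant factors (1,1,1).

Boundary ∂_2: C_2 → C_1 sends each 2-simplex [p,q,r] to [q,r] − [p,r] + [p,q]. For instance
  ∂[1,3,4] = [3,4] − [1,4] + [1,3],
  ∂[2,3,4] = [3,4] − [2,4] + [2,3].
The 6×4 boundary matrix has rank 3 and Smith normal form diag(1,1,1).

Now H_k = ker ∂_k / im ∂_{k+1}, so:

  H_0: rank C_0 − rank ∂_1 = 4 − 3 = 1, and the invariant factors of ∂_1 are all 1, so H_0 = Z.
  H_1: rank ker ∂_1 − rank ∂_2 = (6 − 3) − 3 = 0, and the invariant factors of ∂_2 are all 1, so H_1 = 0.
  H_2: rank ker ∂_2 − rank ∂_3 = (4 − 3) − 0 = 1, and there is no ∂_3, so H_2 = Z.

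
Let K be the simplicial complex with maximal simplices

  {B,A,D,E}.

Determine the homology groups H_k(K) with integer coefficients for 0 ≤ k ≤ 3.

H_0 ≅ Z,  H_1 = 0,  H_2 = 0,  H_3 = 0.

Order the vertices as A < B < D < E. Listing each simplex with vertices in this order, K has dimension 3 with simplices:

  0-simplices (4): A, B, D, E
  1-simplices (6): AB, AD, AE, BD, BE, DE
  2-simplices (4): ABD, ABE, ADE, BDE
  3-simplices (1): ABDE

Hence C_0 ≅ Z^4, C_1 ≅ Z^6, C_2 ≅ Z^4, C_3 ≅ Z^1.

Boundary ∂_1: C_1 → C_0 is given by ∂[p,q] = [q] − [p]. For instance
  ∂BE = E − B.
The 4×6 boundary matrix has rank 3 and Smith normal form diag(1,1,1).

The boundary map ∂_2: C_2 → C_1 maps a triangle to the signed sum of its edges. For instance
  ∂ABE = BE − AE + AB,
  ∂ABD = BD − AD + AB.
The 6×4 boundary matrix has rank 3 and Smith normal form diag(1,1,1).

Boundary ∂_3: C_3 → C_2 sends each 3-simplex σ to the alternating sum Σ_i (−1)^i (σ with its i-th vertex removed). For instance
  ∂ABDE = BDE − ADE + ABE − ABD.
The 4×1 boundary matrix has rank 1 and Smith normal form diag(1).

Now H_k = ker ∂_k / im ∂_{k+1}, so:

  H_0: rank C_0 − rank ∂_1 = 4 − 3 = 1, and the invariant factors of ∂_1 are all 1, so H_0 ≅ Z.
  H_1: rank ker ∂_1 − rank ∂_2 = (6 − 3) − 3 = 0, and the invariant factors of ∂_2 are all 1, so H_1 ≅ 0.
  H_2: rank ker ∂_2 − rank ∂_3 = (4 − 3) − 1 = 0, and the invariant factors of ∂_3 are all 1, so H_2 ≅ 0.
  H_3: rank ker ∂_3 − rank ∂_4 = (1 − 1) − 0 = 0, and there is no ∂_4, so H_3 ≅ 0.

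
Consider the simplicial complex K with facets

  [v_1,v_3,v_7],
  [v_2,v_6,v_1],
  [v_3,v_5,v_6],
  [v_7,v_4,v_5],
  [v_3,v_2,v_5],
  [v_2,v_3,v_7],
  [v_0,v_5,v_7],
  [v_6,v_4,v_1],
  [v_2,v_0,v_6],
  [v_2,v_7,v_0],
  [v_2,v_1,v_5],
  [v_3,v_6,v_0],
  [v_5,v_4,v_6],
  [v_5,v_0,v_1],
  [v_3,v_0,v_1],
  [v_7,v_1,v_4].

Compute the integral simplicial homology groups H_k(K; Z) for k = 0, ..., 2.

We work with the vertex ordering v_0 < v_1 < v_2 < v_3 < v_4 < v_5 < v_6 < v_7. The simplices of K, each written with vertices in increasing order, are:

  0-simplices (8): [v_0], [v_1], [v_2], [v_3], [v_4], [v_5], [v_6], [v_7]
  1-simplices (24): (24 of them)
  2-simplices (16): (16 of them)

Hence C_0 ≅ Z^8, C_1 ≅ Z^24, C_2 ≅ Z^16.

The boundary map ∂_1: C_1 → C_0 maps an edge to its endpoints' difference, ∂[p,q] = q − p. For instance
  ∂[v_0,v_2] = [v_2] − [v_0].
The 8×24 boundary matrix has rank 7 and Smith normal form diag(1,1,1,1,1,1,1).

Boundary ∂_2: C_2 → C_1 acts by ∂[p,q,r] = [q,r] − [p,r] + [p,q]. For instance
  ∂[v_1,v_3,v_7] = [v_3,v_7] − [v_1,v_7] + [v_1,v_3],
  ∂[v_3,v_5,v_6] = [v_5,v_6] − [v_3,v_6] + [v_3,v_5].
As a 24×16 matrix over Z this has rank 15, with invariant factors (1,1,1,1,1,1,1,1,1,1,1,1,1,1,1).

Now H_k = ker ∂_k / im ∂_{k+1}, so:

  H_0: rank C_0 − rank ∂_1 = 8 − 7 = 1, and the invariant factors of ∂_1 are all 1, so H_0 = Z.
  H_1: rank ker ∂_1 − rank ∂_2 = (24 − 7) − 15 = 2, and the invariant factors of ∂_2 are all 1, so H_1 = Z^2.
  H_2: rank ker ∂_2 − rank ∂_3 = (16 − 15) − 0 = 1, and there is no ∂_3, so H_2 = Z.

H_0 ≅ Z,  H_1 ≅ Z^2,  H_2 ≅ Z.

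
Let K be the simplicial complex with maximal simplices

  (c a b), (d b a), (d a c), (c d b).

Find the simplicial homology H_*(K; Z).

H_0 ≅ Z,  H_1 = 0,  H_2 ≅ Z.

Take the total order a < b < c < d on the vertex set. Then K (dimension 2) consists of the simplices:

  0-simplices (4): a, b, c, d
  1-simplices (6): ab, ac, ad, bc, bd, cd
  2-simplices (4): abc, abd, acd, bcd

so the chain groups are C_0 ≅ Z^4, C_1 ≅ Z^6, C_2 ≅ Z^4.

The boundary map ∂_1: C_1 → C_0 sends each edge [p,q] (with p < q) to q − p.
The resulting 4×6 matrix has rank 3, and its Smith normal form has invariant factors (1,1,1).

Boundary ∂_2: C_2 → C_1 sends each 2-simplex [p,q,r] to [q,r] − [p,r] + [p,q]. For instance
  ∂bcd = cd − bd + bc,
  ∂abd = bd − ad + ab.
The resulting 6×4 matrix has rank 3, and its Smith normal form has invariant factors (1,1,1).

From H_k ≅ ker(∂_k) / im(∂_{k+1}) we obtain:

  H_0: rank C_0 − rank ∂_1 = 4 − 3 = 1, and the invariant factors of ∂_1 are all 1, so H_0 ≅ Z.
  H_1: rank ker ∂_1 − rank ∂_2 = (6 − 3) − 3 = 0, and the invariant factors of ∂_2 are all 1, so H_1 ≅ 0.
  H_2: rank ker ∂_2 − rank ∂_3 = (4 − 3) − 0 = 1, and there is no ∂_3, so H_2 ≅ Z.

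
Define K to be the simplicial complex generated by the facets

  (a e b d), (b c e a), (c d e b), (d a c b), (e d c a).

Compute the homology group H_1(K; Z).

Take the total order a < b < c < d < e on the vertex set. Then K (dimension 3) consists of the simplices:

  0-simplices (5): a, b, c, d, e
  1-simplices (10): ab, ac, ad, ae, bc, bd, be, cd, ce, de
  2-simplices (10): abc, abd, abe, acd, ace, ade, bcd, bce, bde, cde
  3-simplices (5): abcd, abce, abde, acde, bcde

giving chain groups C_0 ≅ Z^5, C_1 ≅ Z^10, C_2 ≅ Z^10, C_3 ≅ Z^5.

Boundary ∂_1: C_1 → C_0 maps an edge to its endpoints' difference, ∂[p,q] = q − p. For instance
  ∂bc = c − b.
The resulting 5×10 matrix has rank 4, and its Smith normal form has invariant factors (1,1,1,1).

The boundary map ∂_2: C_2 → C_1 sends each 2-simplex [p,q,r] to [q,r] − [p,r] + [p,q]. For instance
  ∂cde = de − ce + cd,
  ∂bce = ce − be + bc.
The 10×10 boundary matrix has rank 6 and Smith normal form diag(1,1,1,1,1,1).

∂_3: C_3 → C_2 sends each 3-simplex σ to the alternating sum Σ_i (−1)^i (σ with its i-th vertex removed). For instance
  ∂abde = bde − ade + abe − abd,
  ∂bcde = cde − bde + bce − bcd.
The resulting 10×5 matrix has rank 4, and its Smith normal form has invariant factors (1,1,1,1).

From H_k ≅ ker(∂_k) / im(∂_{k+1}) we obtain:

  H_1: rank ker ∂_1 − rank ∂_2 = (10 − 4) − 6 = 0, and the invariant factors of ∂_2 are all 1, so H_1 ≅ 0.

H_1 = 0.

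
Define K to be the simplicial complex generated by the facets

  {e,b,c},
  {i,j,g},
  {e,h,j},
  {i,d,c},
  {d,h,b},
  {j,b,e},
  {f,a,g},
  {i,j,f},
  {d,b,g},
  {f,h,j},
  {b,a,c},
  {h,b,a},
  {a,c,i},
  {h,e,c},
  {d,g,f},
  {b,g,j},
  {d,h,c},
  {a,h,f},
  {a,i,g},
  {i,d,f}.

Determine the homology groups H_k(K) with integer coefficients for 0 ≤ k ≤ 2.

H_0 = Z,  H_1 = Z ⊕ Z/2,  H_2 = 0.

K has 10 vertices, 30 edges, 20 triangles.
rank ∂_0 = 0, rank ∂_1 = 9 ⇒ b_0 = 10 − 0 − 9 = 1; all invariant factors of ∂_1 are 1 so no torsion. So H_0 ≅ Z.
rank ∂_1 = 9, rank ∂_2 = 20 ⇒ b_1 = 30 − 9 − 20 = 1; ∂_2 has invariant factor(s) [2] giving torsion. So H_1 ≅ Z ⊕ Z/2.
rank ∂_2 = 20, rank ∂_3 = 0 ⇒ b_2 = 20 − 20 − 0 = 0. So H_2 ≅ 0.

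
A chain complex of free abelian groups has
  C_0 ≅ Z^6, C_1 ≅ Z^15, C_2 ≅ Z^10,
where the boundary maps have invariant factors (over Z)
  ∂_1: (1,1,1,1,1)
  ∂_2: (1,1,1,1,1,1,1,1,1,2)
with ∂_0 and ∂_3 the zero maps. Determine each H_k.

H_0: b_0 = 6 − 0 − 5 = 1; torsion from ∂_1 factors > 1: none. So H_0 = Z.
H_1: b_1 = 15 − 5 − 10 = 0; torsion from ∂_2 factors > 1: [2]. So H_1 = Z/2.
H_2: b_2 = 10 − 10 − 0 = 0; torsion from ∂_3 factors > 1: none. So H_2 = 0.

H_0 = Z,  H_1 = Z/2,  H_2 = 0.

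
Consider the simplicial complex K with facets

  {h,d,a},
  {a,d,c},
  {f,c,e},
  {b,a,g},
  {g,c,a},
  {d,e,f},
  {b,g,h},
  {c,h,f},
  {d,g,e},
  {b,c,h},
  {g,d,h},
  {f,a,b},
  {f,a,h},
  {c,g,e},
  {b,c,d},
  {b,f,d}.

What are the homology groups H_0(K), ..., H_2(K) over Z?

H_0 ≅ Z,  H_1 ≅ Z^2,  H_2 ≅ Z.

Fix the vertex order a < b < c < d < e < f < g < h and write every simplex with vertices in increasing order. Then dim K = 2 and the simplices of K are:

  0-simplices (8): a, b, c, d, e, f, g, h
  1-simplices (24): ab, ac, ad, af, ag, ah, bc, bd, bf, bg, bh, cd, ce, cf, cg, ch, de, df, dg, dh, ef, eg, fh, gh
  2-simplices (16): abf, abg, acd, acg, adh, afh, bcd, bch, bdf, bgh, cef, ceg, cfh, def, deg, dgh

giving chain groups C_0 ≅ Z^8, C_1 ≅ Z^24, C_2 ≅ Z^16.

∂_1: C_1 → C_0 maps an edge to its endpoints' difference, ∂[p,q] = q − p. For instance
  ∂ag = g − a.
The 8×24 boundary matrix has rank 7 and Smith normal form diag(1,1,1,1,1,1,1).

The boundary map ∂_2: C_2 → C_1 sends each 2-simplex [p,q,r] to [q,r] − [p,r] + [p,q]. For instance
  ∂cef = ef − cf + ce,
  ∂def = ef − df + de.
The resulting 24×16 matrix has rank 15, and its Smith normal form has invariant factors (1,1,1,1,1,1,1,1,1,1,1,1,1,1,1).

Computing H_k = (kernel of ∂_k) / (image of ∂_{k+1}):

  H_0: rank C_0 − rank ∂_1 = 8 − 7 = 1, and the invariant factors of ∂_1 are all 1, so H_0 ≅ Z.
  H_1: rank ker ∂_1 − rank ∂_2 = (24 − 7) − 15 = 2, and the invariant factors of ∂_2 are all 1, so H_1 ≅ Z^2.
  H_2: rank ker ∂_2 − rank ∂_3 = (16 − 15) − 0 = 1, and there is no ∂_3, so H_2 ≅ Z.

As a check, the Euler characteristic is 8 − 24 + 16 = 0, which agrees with 1 − 2 + 1 = 0.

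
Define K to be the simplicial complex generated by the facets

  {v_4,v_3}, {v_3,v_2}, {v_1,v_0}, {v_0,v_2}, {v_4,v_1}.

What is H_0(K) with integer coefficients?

H_0 ≅ Z.

Take the total order v_0 < v_1 < v_2 < v_3 < v_4 on the vertex set. Then K (dimension 1) consists of the simplices:

  0-simplices (5): [v_0], [v_1], [v_2], [v_3], [v_4]
  1-simplices (5): [v_0,v_1], [v_0,v_2], [v_1,v_4], [v_2,v_3], [v_3,v_4]

so the chain groups are C_0 ≅ Z^5, C_1 ≅ Z^5.

∂_1: C_1 → C_0 maps an edge to its endpoints' difference, ∂[p,q] = q − p. For instance
  ∂[v_2,v_3] = [v_3] − [v_2].
This gives a 5×5 integer matrix of rank 4; reducing to Smith normal form yields diagonal entries (1,1,1,1).

Now H_k = ker ∂_k / im ∂_{k+1}, so:

  H_0: rank C_0 − rank ∂_1 = 5 − 4 = 1, and the invariant factors of ∂_1 are all 1, so H_0 ≅ Z.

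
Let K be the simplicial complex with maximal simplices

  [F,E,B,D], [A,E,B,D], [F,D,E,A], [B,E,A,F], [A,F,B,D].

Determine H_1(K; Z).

H_1 ≅ 0.

Order the vertices as A < B < D < E < F. Listing each simplex with vertices in this order, K has dimension 3 with simplices:

  0-simplices (5): A, B, D, E, F
  1-simplices (10): AB, AD, AE, AF, BD, BE, BF, DE, DF, EF
  2-simplices (10): ABD, ABE, ABF, ADE, ADF, AEF, BDE, BDF, BEF, DEF
  3-simplices (5): ABDE, ABDF, ABEF, ADEF, BDEF

giving chain groups C_0 ≅ Z^5, C_1 ≅ Z^10, C_2 ≅ Z^10, C_3 ≅ Z^5.

∂_1: C_1 → C_0 maps an edge to its endpoints' difference, ∂[p,q] = q − p. For instance
  ∂DF = F − D.
As a 5×10 matrix over Z this has rank 4, with invariant factors (1,1,1,1).

∂_2: C_2 → C_1 sends each 2-simplex [p,q,r] to [q,r] − [p,r] + [p,q]. For instance
  ∂ABE = BE − AE + AB,
  ∂DEF = EF − DF + DE.
The 10×10 boundary matrix has rank 6 and Smith normal form diag(1,1,1,1,1,1).

Boundary ∂_3: C_3 → C_2 sends each 3-simplex σ to the alternating sum Σ_i (−1)^i (σ with its i-th vertex removed). For instance
  ∂ABEF = BEF − AEF + ABF − ABE,
  ∂BDEF = DEF − BEF + BDF − BDE.
The 10×5 boundary matrix has rank 4 and Smith normal form diag(1,1,1,1).

Reading off H_k = ker ∂_k / im ∂_{k+1}:

  H_1: rank ker ∂_1 − rank ∂_2 = (10 − 4) − 6 = 0, and the invariant factors of ∂_2 are all 1, so H_1 ≅ 0.

(K is a triangulation of the 3-sphere S^3.)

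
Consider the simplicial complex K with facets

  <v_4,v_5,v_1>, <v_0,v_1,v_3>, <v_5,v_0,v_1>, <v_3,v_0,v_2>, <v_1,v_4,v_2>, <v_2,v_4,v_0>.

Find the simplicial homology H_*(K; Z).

H_0 ≅ Z,  H_1 ≅ Z,  H_2 = 0.

Order the vertices as v_0 < v_1 < v_2 < v_3 < v_4 < v_5. Listing each simplex with vertices in this order, K has dimension 2 with simplices:

  0-simplices (6): [v_0], [v_1], [v_2], [v_3], [v_4], [v_5]
  1-simplices (12): [v_0,v_1], [v_0,v_2], [v_0,v_3], [v_0,v_4], [v_0,v_5], [v_1,v_2], [v_1,v_3], [v_1,v_4], [v_1,v_5], [v_2,v_3], [v_2,v_4], [v_4,v_5]
  2-simplices (6): [v_0,v_1,v_3], [v_0,v_1,v_5], [v_0,v_2,v_3], [v_0,v_2,v_4], [v_1,v_2,v_4], [v_1,v_4,v_5]

so the chain groups are C_0 ≅ Z^6, C_1 ≅ Z^12, C_2 ≅ Z^6.

The boundary map ∂_1: C_1 → C_0 maps an edge to its endpoints' difference, ∂[p,q] = q − p.
As a 6×12 matrix over Z this has rank 5, with invariant factors (1,1,1,1,1).

Boundary ∂_2: C_2 → C_1 sends each 2-simplex [p,q,r] to [q,r] − [p,r] + [p,q]. For instance
  ∂[v_1,v_2,v_4] = [v_2,v_4] − [v_1,v_4] + [v_1,v_2],
  ∂[v_1,v_4,v_5] = [v_4,v_5] − [v_1,v_5] + [v_1,v_4].
The 12×6 boundary matrix has rank 6 and Smith normal form diag(1,1,1,1,1,1).

From H_k ≅ ker(∂_k) / im(∂_{k+1}) we obtain:

  H_0: rank C_0 − rank ∂_1 = 6 − 5 = 1, and the invariant factors of ∂_1 are all 1, so H_0 = Z.
  H_1: rank ker ∂_1 − rank ∂_2 = (12 − 5) − 6 = 1, and the invariant factors of ∂_2 are all 1, so H_1 = Z.
  H_2: rank ker ∂_2 − rank ∂_3 = (6 − 6) − 0 = 0, and there is no ∂_3, so H_2 = 0.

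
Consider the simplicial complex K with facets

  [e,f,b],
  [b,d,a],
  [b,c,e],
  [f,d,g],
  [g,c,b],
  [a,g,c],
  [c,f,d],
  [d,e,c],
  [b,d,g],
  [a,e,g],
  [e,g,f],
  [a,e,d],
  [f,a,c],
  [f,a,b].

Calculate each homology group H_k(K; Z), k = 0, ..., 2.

Fix the vertex order a < b < c < d < e < f < g and write every simplex with vertices in increasing order. Then dim K = 2 and the simplices of K are:

  0-simplices (7): a, b, c, d, e, f, g
  1-simplices (21): ab, ac, ad, ae, af, ag, bc, bd, be, bf, bg, cd, ce, cf, cg, de, df, dg, ef, eg, fg
  2-simplices (14): abd, abf, acf, acg, ade, aeg, bce, bcg, bdg, bef, cde, cdf, dfg, efg

so the chain groups are C_0 ≅ Z^7, C_1 ≅ Z^21, C_2 ≅ Z^14.

∂_1: C_1 → C_0 maps an edge to its endpoints' difference, ∂[p,q] = q − p. For instance
  ∂fg = g − f.
The 7×21 boundary matrix has rank 6 and Smith normal form diag(1,1,1,1,1,1).

The boundary map ∂_2: C_2 → C_1 sends each 2-simplex [p,q,r] to [q,r] − [p,r] + [p,q]. For instance
  ∂efg = fg − eg + ef,
  ∂bcg = cg − bg + bc.
As a 21×14 matrix over Z this has rank 13, with invariant factors (1,1,1,1,1,1,1,1,1,1,1,1,1).

From H_k ≅ ker(∂_k) / im(∂_{k+1}) we obtain:

  H_0: rank C_0 − rank ∂_1 = 7 − 6 = 1, and the invariant factors of ∂_1 are all 1, so H_0 ≅ Z.
  H_1: rank ker ∂_1 − rank ∂_2 = (21 − 6) − 13 = 2, and the invariant factors of ∂_2 are all 1, so H_1 ≅ Z^2.
  H_2: rank ker ∂_2 − rank ∂_3 = (14 − 13) − 0 = 1, and there is no ∂_3, so H_2 ≅ Z.

(K is a triangulation of the torus T^2.)

H_0 ≅ Z,  H_1 ≅ Z^2,  H_2 ≅ Z.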